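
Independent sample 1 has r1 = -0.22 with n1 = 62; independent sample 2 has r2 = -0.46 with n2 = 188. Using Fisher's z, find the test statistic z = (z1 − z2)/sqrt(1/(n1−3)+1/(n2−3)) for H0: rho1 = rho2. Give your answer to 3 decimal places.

1.830

z1 = atanh(-0.22) = -0.223656,  z2 = atanh(-0.46) = -0.497311
SE = √(1/(n1−3) + 1/(n2−3)) = √(1/59 + 1/185) = √(0.0169492 + 0.0054054) = √0.0223546 = 0.149515
z = (z1 − z2)/SE = (-0.223656 − (-0.497311)) / 0.149515 = 0.273655 / 0.149515 = 1.830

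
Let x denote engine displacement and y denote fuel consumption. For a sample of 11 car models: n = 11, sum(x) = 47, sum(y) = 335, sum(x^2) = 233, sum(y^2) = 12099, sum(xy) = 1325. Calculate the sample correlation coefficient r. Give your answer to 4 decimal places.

Numerator: nΣxy − (Σx)(Σy) = 11·1325 − (47)(335) = -1170
Denominator: √[(nΣx²−(Σx)²)(nΣy²−(Σy)²)]
  nΣx²−(Σx)² = 11·233 − 2209 = 354;  nΣy²−(Σy)² = 11·12099 − 112225 = 20864
  √(354·20864) = √7385856 = 2717.6931
r = -1170 / 2717.6931 = -0.4305

-0.4305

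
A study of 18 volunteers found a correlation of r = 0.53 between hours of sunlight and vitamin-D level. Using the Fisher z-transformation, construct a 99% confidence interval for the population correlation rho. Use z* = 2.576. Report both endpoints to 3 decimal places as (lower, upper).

(-0.075, 0.850)

Fisher z: z_r = atanh(r) = ½·ln((1+0.53)/(1−0.53)) = 0.590145
SE(z) = 1/√(n−3) = 1/√15 = 0.258199
99% ⇒ z* = 2.576; margin = 2.576·0.258199 = 0.665121
CI on z-scale: (-0.074976, 1.255266)
Back-transform: tanh(-0.074976) = -0.074836, tanh(1.255266) = 0.849754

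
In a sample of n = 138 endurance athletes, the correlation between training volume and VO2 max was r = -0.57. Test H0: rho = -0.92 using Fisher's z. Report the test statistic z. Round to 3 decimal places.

10.939

Fisher z: atanh(-0.57) = -0.647523, atanh(-0.92) = -1.589027
z = (z_r − z_0)·√(n−3) = (-0.647523 − (-1.589027))·√135 = 0.941504 · 11.618950 = 10.939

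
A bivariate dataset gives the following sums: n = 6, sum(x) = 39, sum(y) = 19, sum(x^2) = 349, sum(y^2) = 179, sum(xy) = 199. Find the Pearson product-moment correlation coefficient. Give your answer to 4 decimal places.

S_xy = nΣxy − ΣxΣy = 6·199 − 39·19 = 1194 − 741 = 453
S_xx = nΣx² − (Σx)² = 6·349 − 39² = 2094 − 1521 = 573
S_yy = nΣy² − (Σy)² = 6·179 − 19² = 1074 − 361 = 713
r = S_xy / √(S_xx·S_yy) = 453 / √(573·713) = 453 / √408549 = 453 / 639.1784 = 0.7087

0.7087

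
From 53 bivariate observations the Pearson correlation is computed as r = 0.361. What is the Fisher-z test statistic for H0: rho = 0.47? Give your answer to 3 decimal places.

-0.934

Fisher z: atanh(0.361) = 0.378035, atanh(0.47) = 0.510070
z = (z_r − z_0)·√(n−3) = (0.378035 − 0.510070)·√50 = -0.132035 · 7.071068 = -0.934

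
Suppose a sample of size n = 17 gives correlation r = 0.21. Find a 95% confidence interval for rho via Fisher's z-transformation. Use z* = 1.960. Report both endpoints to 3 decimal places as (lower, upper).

Fisher z: z_r = atanh(r) = ½·ln((1+0.21)/(1−0.21)) = 0.213171
SE(z) = 1/√(n−3) = 1/√14 = 0.267261
95% ⇒ z* = 1.960; margin = 1.960·0.267261 = 0.523832
CI on z-scale: (-0.310661, 0.737003)
Back-transform: tanh(-0.310661) = -0.301038, tanh(0.737003) = 0.627331

(-0.301, 0.627)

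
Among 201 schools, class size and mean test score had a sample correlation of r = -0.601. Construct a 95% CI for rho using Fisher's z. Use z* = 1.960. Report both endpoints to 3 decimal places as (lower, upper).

Fisher z: z_r = atanh(r) = ½·ln((1+(-0.601))/(1−(-0.601))) = -0.694711
SE(z) = 1/√(n−3) = 1/√198 = 0.071067
95% ⇒ z* = 1.960; margin = 1.960·0.071067 = 0.139291
CI on z-scale: (-0.834002, -0.555420)
Back-transform: tanh(-0.834002) = -0.682619, tanh(-0.555420) = -0.504571

(-0.683, -0.505)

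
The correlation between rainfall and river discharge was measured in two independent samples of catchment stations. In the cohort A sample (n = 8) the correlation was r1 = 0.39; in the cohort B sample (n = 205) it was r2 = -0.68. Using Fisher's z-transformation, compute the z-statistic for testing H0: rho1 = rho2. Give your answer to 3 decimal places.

Fisher z-transforms: z1 = atanh(0.39) = 0.411800, z2 = atanh(-0.68) = -0.829114; difference d = 1.240914
Var(d) = 1/5 + 1/202 = 0.2000000 + 0.0049505 = 0.2049505
z = d/√Var(d) = 1.240914 / √0.2049505 = 1.240914 / 0.452715 = 2.741

2.741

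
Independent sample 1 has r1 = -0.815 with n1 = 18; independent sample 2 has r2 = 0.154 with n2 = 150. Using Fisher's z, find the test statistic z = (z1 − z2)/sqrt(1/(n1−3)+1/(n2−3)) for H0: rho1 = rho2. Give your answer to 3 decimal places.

Fisher z-transforms: z1 = atanh(-0.815) = -1.141742, z2 = atanh(0.154) = 0.155235; difference d = -1.296977
Var(d) = 1/15 + 1/147 = 0.0666667 + 0.0068027 = 0.0734694
z = d/√Var(d) = -1.296977 / √0.0734694 = -1.296977 / 0.271052 = -4.785

-4.785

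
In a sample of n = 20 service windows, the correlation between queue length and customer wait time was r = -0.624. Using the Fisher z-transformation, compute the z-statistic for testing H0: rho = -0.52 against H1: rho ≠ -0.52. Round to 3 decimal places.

-0.640

Fisher z: atanh(-0.624) = -0.731529, atanh(-0.52) = -0.576340
z = (z_r − z_0)·√(n−3) = (-0.731529 − (-0.576340))·√17 = -0.155189 · 4.123106 = -0.640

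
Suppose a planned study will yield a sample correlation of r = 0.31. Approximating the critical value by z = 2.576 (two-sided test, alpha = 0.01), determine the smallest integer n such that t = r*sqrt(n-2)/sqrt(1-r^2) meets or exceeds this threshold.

65

Need r·√(n−2)/√(1−r²) ≥ 2.576
√(n−2) ≥ 2.576·√(1−0.0961) / 0.31 = 2.576·0.950737 / 0.31 = 7.9003
n−2 ≥ 62.4147  ⇒  n ≥ 64.4147
Smallest integer n = 65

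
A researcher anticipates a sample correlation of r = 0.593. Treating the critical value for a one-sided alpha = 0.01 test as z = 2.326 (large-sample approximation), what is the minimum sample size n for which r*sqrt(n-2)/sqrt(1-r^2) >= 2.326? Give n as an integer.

Need r·√(n−2)/√(1−r²) ≥ 2.326
√(n−2) ≥ 2.326·√(1−0.351649) / 0.593 = 2.326·0.805202 / 0.593 = 3.1583
n−2 ≥ 9.9749  ⇒  n ≥ 11.9749
Smallest integer n = 12

12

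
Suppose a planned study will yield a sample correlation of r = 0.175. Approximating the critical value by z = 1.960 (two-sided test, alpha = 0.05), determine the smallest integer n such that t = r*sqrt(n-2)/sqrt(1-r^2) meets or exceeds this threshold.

Need r·√(n−2)/√(1−r²) ≥ 1.960
√(n−2) ≥ 1.960·√(1−0.030625) / 0.175 = 1.960·0.984568 / 0.175 = 11.0272
n−2 ≥ 121.5991  ⇒  n ≥ 123.5991
Smallest integer n = 124

124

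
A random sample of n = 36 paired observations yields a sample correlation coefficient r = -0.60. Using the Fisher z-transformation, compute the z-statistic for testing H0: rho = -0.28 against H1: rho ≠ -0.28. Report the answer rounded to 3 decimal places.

-2.329

z_r = atanh(-0.60) = -0.693147,  z_0 = atanh(-0.28) = -0.287682
SE = 1/√(n−3) = 1/√33 = 0.174078
z = (z_r − z_0)/SE = (-0.693147 − (-0.287682)) / 0.174078 = -0.405465 / 0.174078 = -2.329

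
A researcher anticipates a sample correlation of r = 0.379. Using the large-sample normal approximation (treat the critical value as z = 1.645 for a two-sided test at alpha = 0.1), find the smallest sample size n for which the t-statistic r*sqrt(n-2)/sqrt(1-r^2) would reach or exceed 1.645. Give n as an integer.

r√(n−2)/√(1−r²) ≥ 1.645  ⇔  n−2 ≥ (1.645)²·(1−r²)/r²
(1−r²)/r² = (1−0.143641)/0.143641 = 5.9618
n ≥ 2 + 2.706025·5.9618 = 2 + 16.1328 = 18.1328
⌈18.1328⌉ = 19

19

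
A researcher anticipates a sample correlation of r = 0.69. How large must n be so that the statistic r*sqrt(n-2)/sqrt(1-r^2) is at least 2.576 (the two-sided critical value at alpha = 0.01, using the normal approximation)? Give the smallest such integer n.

Need r·√(n−2)/√(1−r²) ≥ 2.576
√(n−2) ≥ 2.576·√(1−0.4761) / 0.69 = 2.576·0.723809 / 0.69 = 2.7022
n−2 ≥ 7.3019  ⇒  n ≥ 9.3019
Smallest integer n = 10

10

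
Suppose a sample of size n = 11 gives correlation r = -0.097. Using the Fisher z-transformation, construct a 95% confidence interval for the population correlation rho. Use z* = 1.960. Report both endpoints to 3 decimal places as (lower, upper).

(-0.659, 0.534)

Fisher z: z_r = atanh(r) = ½·ln((1+(-0.097))/(1−(-0.097))) = -0.097306
SE(z) = 1/√(n−3) = 1/√8 = 0.353553
95% ⇒ z* = 1.960; margin = 1.960·0.353553 = 0.692964
CI on z-scale: (-0.790270, 0.595658)
Back-transform: tanh(-0.790270) = -0.658562, tanh(0.595658) = 0.533953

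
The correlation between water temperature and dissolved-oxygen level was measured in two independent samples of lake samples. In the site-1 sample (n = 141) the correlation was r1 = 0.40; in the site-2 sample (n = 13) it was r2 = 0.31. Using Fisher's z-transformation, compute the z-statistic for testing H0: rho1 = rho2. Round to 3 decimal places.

z1 = atanh(0.40) = 0.423649,  z2 = atanh(0.31) = 0.320545
SE = √(1/(n1−3) + 1/(n2−3)) = √(1/138 + 1/10) = √(0.0072464 + 0.1000000) = √0.1072464 = 0.327485
z = (z1 − z2)/SE = (0.423649 − 0.320545) / 0.327485 = 0.103104 / 0.327485 = 0.315

0.315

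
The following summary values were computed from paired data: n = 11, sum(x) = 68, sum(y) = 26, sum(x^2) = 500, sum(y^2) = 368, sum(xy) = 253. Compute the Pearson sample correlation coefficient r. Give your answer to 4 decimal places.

S_xy = nΣxy − ΣxΣy = 11·253 − 68·26 = 2783 − 1768 = 1015
S_xx = nΣx² − (Σx)² = 11·500 − 68² = 5500 − 4624 = 876
S_yy = nΣy² − (Σy)² = 11·368 − 26² = 4048 − 676 = 3372
r = S_xy / √(S_xx·S_yy) = 1015 / √(876·3372) = 1015 / √2953872 = 1015 / 1718.6832 = 0.5906

0.5906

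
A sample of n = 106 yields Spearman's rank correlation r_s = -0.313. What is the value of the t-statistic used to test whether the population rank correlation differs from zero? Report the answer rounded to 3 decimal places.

t = r_s·√(n−2) / √(1−r_s²) with r_s = -0.313, n = 106
  = -0.313·√104 / √(1 − 0.097969)
  = -0.313·10.198039 / 0.949753
  = -3.191986 / 0.949753 = -3.361

-3.361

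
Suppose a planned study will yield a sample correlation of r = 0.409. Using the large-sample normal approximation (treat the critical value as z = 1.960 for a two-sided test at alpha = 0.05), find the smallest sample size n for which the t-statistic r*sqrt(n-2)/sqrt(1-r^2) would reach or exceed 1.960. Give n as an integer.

Need r·√(n−2)/√(1−r²) ≥ 1.960
√(n−2) ≥ 1.960·√(1−0.167281) / 0.409 = 1.960·0.912534 / 0.409 = 4.3730
n−2 ≥ 19.1231  ⇒  n ≥ 21.1231
Smallest integer n = 22

22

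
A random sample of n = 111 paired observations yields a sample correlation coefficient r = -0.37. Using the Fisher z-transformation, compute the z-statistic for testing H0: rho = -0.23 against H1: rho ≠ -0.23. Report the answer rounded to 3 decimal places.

z_r = atanh(-0.37) = -0.388423,  z_0 = atanh(-0.23) = -0.234189
SE = 1/√(n−3) = 1/√108 = 0.096225
z = (z_r − z_0)/SE = (-0.388423 − (-0.234189)) / 0.096225 = -0.154234 / 0.096225 = -1.603

-1.603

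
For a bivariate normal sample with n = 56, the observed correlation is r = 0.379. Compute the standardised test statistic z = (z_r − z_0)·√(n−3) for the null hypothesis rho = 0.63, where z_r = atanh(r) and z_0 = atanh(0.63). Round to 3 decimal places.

-2.494

z_r = atanh(0.379) = 0.398891,  z_0 = atanh(0.63) = 0.741416
SE = 1/√(n−3) = 1/√53 = 0.137361
z = (z_r − z_0)/SE = (0.398891 − 0.741416) / 0.137361 = -0.342525 / 0.137361 = -2.494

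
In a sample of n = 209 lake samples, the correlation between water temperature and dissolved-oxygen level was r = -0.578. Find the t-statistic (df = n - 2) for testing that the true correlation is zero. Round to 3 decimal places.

-10.191

t = r·√(n−2) / √(1−r²) with r = -0.578, n = 209
  = -0.578·√207 / √(1 − 0.334084)
  = -0.578·14.387495 / 0.816037
  = -8.315972 / 0.816037 = -10.191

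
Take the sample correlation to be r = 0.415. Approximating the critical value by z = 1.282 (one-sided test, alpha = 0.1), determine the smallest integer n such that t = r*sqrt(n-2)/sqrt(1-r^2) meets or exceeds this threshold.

10

r√(n−2)/√(1−r²) ≥ 1.282  ⇔  n−2 ≥ (1.282)²·(1−r²)/r²
(1−r²)/r² = (1−0.172225)/0.172225 = 4.8064
n ≥ 2 + 1.643524·4.8064 = 2 + 7.8994 = 9.8994
⌈9.8994⌉ = 10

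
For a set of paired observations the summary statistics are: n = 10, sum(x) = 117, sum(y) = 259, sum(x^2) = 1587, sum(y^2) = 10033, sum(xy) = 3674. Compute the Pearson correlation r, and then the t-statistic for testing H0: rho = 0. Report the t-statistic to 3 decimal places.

3.266

Numerator: nΣxy − (Σx)(Σy) = 10·3674 − (117)(259) = 6437
Denominator: √[(nΣx²−(Σx)²)(nΣy²−(Σy)²)]
  nΣx²−(Σx)² = 10·1587 − 13689 = 2181;  nΣy²−(Σy)² = 10·10033 − 67081 = 33249
  √(2181·33249) = √72516069 = 8515.6367
r = 6437 / 8515.6367 = 0.7559
t = r·√(n−2)/√(1−r²) = 0.7559·√8 / √(1−0.571385) = 2.138008 / 0.654687 = 3.266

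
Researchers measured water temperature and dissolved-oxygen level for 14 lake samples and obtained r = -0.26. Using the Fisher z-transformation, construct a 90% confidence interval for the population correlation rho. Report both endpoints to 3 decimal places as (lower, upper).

(-0.642, 0.226)

z_r = atanh(-0.26) = -0.266108;  SE = 1/√(n−3) = 1/√11 = 0.301511
z-limits: -0.266108 ± 1.645·0.301511 = -0.266108 ± 0.495986 = [-0.762094, 0.229878]
ρ-limits: (tanh -0.762094, tanh 0.229878) = (-0.642, 0.226)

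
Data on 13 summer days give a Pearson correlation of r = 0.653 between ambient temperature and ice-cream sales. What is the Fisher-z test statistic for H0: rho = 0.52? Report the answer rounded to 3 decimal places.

0.646

Fisher z: atanh(0.653) = 0.780511, atanh(0.52) = 0.576340
z = (z_r − z_0)·√(n−3) = (0.780511 − 0.576340)·√10 = 0.204171 · 3.162278 = 0.646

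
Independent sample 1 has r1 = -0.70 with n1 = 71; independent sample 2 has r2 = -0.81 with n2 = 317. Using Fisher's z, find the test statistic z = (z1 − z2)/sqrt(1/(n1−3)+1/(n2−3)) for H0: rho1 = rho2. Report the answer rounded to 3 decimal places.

Fisher z-transforms: z1 = atanh(-0.70) = -0.867301, z2 = atanh(-0.81) = -1.127029; difference d = 0.259728
Var(d) = 1/68 + 1/314 = 0.0147059 + 0.0031847 = 0.0178906
z = d/√Var(d) = 0.259728 / √0.0178906 = 0.259728 / 0.133756 = 1.942

1.942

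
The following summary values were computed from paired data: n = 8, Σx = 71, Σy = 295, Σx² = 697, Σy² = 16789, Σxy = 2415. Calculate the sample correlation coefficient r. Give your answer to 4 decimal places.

S_xy = nΣxy − ΣxΣy = 8·2415 − 71·295 = 19320 − 20945 = -1625
S_xx = nΣx² − (Σx)² = 8·697 − 71² = 5576 − 5041 = 535
S_yy = nΣy² − (Σy)² = 8·16789 − 295² = 134312 − 87025 = 47287
r = S_xy / √(S_xx·S_yy) = -1625 / √(535·47287) = -1625 / √25298545 = -1625 / 5029.7659 = -0.3231

-0.3231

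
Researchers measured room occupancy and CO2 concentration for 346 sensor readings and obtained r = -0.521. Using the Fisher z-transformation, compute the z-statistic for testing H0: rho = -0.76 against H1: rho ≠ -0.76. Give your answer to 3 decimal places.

7.751

z_r = atanh(-0.521) = -0.577711,  z_0 = atanh(-0.76) = -0.996215
SE = 1/√(n−3) = 1/√343 = 0.053995
z = (z_r − z_0)/SE = (-0.577711 − (-0.996215)) / 0.053995 = 0.418504 / 0.053995 = 7.751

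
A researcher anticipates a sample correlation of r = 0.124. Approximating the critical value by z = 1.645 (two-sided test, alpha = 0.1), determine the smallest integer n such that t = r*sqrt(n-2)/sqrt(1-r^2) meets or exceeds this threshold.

176

Need r·√(n−2)/√(1−r²) ≥ 1.645
√(n−2) ≥ 1.645·√(1−0.015376) / 0.124 = 1.645·0.992282 / 0.124 = 13.1637
n−2 ≥ 173.2830  ⇒  n ≥ 175.2830
Smallest integer n = 176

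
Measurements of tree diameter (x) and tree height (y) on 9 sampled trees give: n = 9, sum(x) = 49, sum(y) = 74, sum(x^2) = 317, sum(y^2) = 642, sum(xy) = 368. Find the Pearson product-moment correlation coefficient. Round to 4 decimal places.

Numerator: nΣxy − (Σx)(Σy) = 9·368 − (49)(74) = -314
Denominator: √[(nΣx²−(Σx)²)(nΣy²−(Σy)²)]
  nΣx²−(Σx)² = 9·317 − 2401 = 452;  nΣy²−(Σy)² = 9·642 − 5476 = 302
  √(452·302) = √136504 = 369.4645
r = -314 / 369.4645 = -0.8499

-0.8499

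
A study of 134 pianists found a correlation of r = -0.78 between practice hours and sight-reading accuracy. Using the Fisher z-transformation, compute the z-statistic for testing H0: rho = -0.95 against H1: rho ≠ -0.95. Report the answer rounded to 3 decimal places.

z_r = atanh(-0.78) = -1.045371,  z_0 = atanh(-0.95) = -1.831781
SE = 1/√(n−3) = 1/√131 = 0.087370
z = (z_r − z_0)/SE = (-1.045371 − (-1.831781)) / 0.087370 = 0.786410 / 0.087370 = 9.001

9.001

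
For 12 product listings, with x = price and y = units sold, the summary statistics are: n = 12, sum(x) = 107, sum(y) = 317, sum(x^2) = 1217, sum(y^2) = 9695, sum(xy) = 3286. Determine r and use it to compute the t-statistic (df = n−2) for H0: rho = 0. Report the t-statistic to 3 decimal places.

S_xy = nΣxy − ΣxΣy = 12·3286 − 107·317 = 39432 − 33919 = 5513
S_xx = nΣx² − (Σx)² = 12·1217 − 107² = 14604 − 11449 = 3155
S_yy = nΣy² − (Σy)² = 12·9695 − 317² = 116340 − 100489 = 15851
r = S_xy / √(S_xx·S_yy) = 5513 / √(3155·15851) = 5513 / √50009905 = 5513 / 7071.7682 = 0.7796
t = r·√(n−2)/√(1−r²) = 0.7796·√10 / √(1−0.607776) = 2.465312 / 0.626278 = 3.936

3.936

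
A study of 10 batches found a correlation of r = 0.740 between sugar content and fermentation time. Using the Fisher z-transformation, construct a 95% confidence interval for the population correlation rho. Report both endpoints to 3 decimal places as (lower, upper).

z_r = atanh(0.740) = 0.950479;  SE = 1/√(n−3) = 1/√7 = 0.377964
z-limits: 0.950479 ± 1.960·0.377964 = 0.950479 ± 0.740809 = [0.209670, 1.691288]
ρ-limits: (tanh 0.209670, tanh 1.691288) = (0.207, 0.934)

(0.207, 0.934)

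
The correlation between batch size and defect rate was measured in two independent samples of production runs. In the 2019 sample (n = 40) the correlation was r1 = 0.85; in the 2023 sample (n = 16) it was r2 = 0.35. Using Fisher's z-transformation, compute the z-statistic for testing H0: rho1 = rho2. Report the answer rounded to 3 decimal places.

2.763

Fisher z-transforms: z1 = atanh(0.85) = 1.256153, z2 = atanh(0.35) = 0.365444; difference d = 0.890709
Var(d) = 1/37 + 1/13 = 0.0270270 + 0.0769231 = 0.1039501
z = d/√Var(d) = 0.890709 / √0.1039501 = 0.890709 / 0.322413 = 2.763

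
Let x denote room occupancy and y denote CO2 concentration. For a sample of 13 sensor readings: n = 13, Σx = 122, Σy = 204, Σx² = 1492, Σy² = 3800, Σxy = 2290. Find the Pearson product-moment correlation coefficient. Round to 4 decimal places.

0.8238

Numerator: nΣxy − (Σx)(Σy) = 13·2290 − (122)(204) = 4882
Denominator: √[(nΣx²−(Σx)²)(nΣy²−(Σy)²)]
  nΣx²−(Σx)² = 13·1492 − 14884 = 4512;  nΣy²−(Σy)² = 13·3800 − 41616 = 7784
  √(4512·7784) = √35121408 = 5926.3317
r = 4882 / 5926.3317 = 0.8238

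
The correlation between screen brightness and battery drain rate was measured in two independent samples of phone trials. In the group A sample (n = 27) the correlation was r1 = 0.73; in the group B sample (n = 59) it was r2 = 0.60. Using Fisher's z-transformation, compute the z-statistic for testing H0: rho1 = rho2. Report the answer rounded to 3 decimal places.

z1 = atanh(0.73) = 0.928727,  z2 = atanh(0.60) = 0.693147
SE = √(1/(n1−3) + 1/(n2−3)) = √(1/24 + 1/56) = √(0.0416667 + 0.0178571) = √0.0595238 = 0.243975
z = (z1 − z2)/SE = (0.928727 − 0.693147) / 0.243975 = 0.235580 / 0.243975 = 0.966

0.966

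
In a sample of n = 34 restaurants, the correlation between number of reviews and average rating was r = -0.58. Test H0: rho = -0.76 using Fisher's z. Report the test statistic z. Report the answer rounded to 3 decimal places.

z_r = atanh(-0.58) = -0.662463,  z_0 = atanh(-0.76) = -0.996215
SE = 1/√(n−3) = 1/√31 = 0.179605
z = (z_r − z_0)/SE = (-0.662463 − (-0.996215)) / 0.179605 = 0.333752 / 0.179605 = 1.858

1.858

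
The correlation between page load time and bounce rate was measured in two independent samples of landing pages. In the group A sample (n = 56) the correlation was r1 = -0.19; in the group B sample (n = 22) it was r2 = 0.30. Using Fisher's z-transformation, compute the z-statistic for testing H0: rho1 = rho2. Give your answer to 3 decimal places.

-1.877

Fisher z-transforms: z1 = atanh(-0.19) = -0.192337, z2 = atanh(0.30) = 0.309520; difference d = -0.501857
Var(d) = 1/53 + 1/19 = 0.0188679 + 0.0526316 = 0.0714995
z = d/√Var(d) = -0.501857 / √0.0714995 = -0.501857 / 0.267394 = -1.877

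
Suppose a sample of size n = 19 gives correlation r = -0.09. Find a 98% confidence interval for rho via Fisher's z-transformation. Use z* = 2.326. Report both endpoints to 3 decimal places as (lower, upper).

z_r = atanh(-0.09) = -0.090244;  SE = 1/√(n−3) = 1/√16 = 0.250000
z-limits: -0.090244 ± 2.326·0.250000 = -0.090244 ± 0.581500 = [-0.671744, 0.491256]
ρ-limits: (tanh -0.671744, tanh 0.491256) = (-0.586, 0.455)

(-0.586, 0.455)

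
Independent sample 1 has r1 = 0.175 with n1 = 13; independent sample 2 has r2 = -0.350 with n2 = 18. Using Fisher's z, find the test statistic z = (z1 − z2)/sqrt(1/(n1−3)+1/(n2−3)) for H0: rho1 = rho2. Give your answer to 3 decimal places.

1.328

Fisher z-transforms: z1 = atanh(0.175) = 0.176820, z2 = atanh(-0.350) = -0.365444; difference d = 0.542264
Var(d) = 1/10 + 1/15 = 0.1000000 + 0.0666667 = 0.1666667
z = d/√Var(d) = 0.542264 / √0.1666667 = 0.542264 / 0.408248 = 1.328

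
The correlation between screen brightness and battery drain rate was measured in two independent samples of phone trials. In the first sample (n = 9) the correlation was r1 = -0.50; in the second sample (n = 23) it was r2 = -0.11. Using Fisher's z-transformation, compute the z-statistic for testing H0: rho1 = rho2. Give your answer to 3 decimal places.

z1 = atanh(-0.50) = -0.549306,  z2 = atanh(-0.11) = -0.110447
SE = √(1/(n1−3) + 1/(n2−3)) = √(1/6 + 1/20) = √(0.1666667 + 0.0500000) = √0.2166667 = 0.465475
z = (z1 − z2)/SE = (-0.549306 − (-0.110447)) / 0.465475 = -0.438859 / 0.465475 = -0.943

-0.943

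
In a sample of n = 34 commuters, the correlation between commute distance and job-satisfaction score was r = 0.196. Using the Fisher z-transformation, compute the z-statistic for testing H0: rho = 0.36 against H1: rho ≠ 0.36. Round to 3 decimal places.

-0.993

Fisher z: atanh(0.196) = 0.198569, atanh(0.36) = 0.376886
z = (z_r − z_0)·√(n−3) = (0.198569 − 0.376886)·√31 = -0.178317 · 5.567764 = -0.993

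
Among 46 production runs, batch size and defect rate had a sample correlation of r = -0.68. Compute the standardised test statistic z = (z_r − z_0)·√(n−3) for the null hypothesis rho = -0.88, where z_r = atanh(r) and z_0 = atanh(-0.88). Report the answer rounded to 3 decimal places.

z_r = atanh(-0.68) = -0.829114,  z_0 = atanh(-0.88) = -1.375768
SE = 1/√(n−3) = 1/√43 = 0.152499
z = (z_r − z_0)/SE = (-0.829114 − (-1.375768)) / 0.152499 = 0.546654 / 0.152499 = 3.585

3.585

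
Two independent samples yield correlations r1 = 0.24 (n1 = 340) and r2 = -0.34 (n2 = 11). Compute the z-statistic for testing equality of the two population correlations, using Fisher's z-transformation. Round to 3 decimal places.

z1 = atanh(0.24) = 0.244774,  z2 = atanh(-0.34) = -0.354093
SE = √(1/(n1−3) + 1/(n2−3)) = √(1/337 + 1/8) = √(0.0029674 + 0.1250000) = √0.1279674 = 0.357725
z = (z1 − z2)/SE = (0.244774 − (-0.354093)) / 0.357725 = 0.598867 / 0.357725 = 1.674

1.674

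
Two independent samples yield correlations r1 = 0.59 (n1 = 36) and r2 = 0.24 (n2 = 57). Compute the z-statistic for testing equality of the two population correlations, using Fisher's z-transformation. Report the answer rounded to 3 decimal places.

1.959

Fisher z-transforms: z1 = atanh(0.59) = 0.677666, z2 = atanh(0.24) = 0.244774; difference d = 0.432892
Var(d) = 1/33 + 1/54 = 0.0303030 + 0.0185185 = 0.0488215
z = d/√Var(d) = 0.432892 / √0.0488215 = 0.432892 / 0.220956 = 1.959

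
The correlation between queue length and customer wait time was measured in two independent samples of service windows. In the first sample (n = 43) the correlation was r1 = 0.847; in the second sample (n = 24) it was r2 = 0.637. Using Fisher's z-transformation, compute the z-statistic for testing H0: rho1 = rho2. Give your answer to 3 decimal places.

1.827

z1 = atanh(0.847) = 1.245440,  z2 = atanh(0.637) = 0.753109
SE = √(1/(n1−3) + 1/(n2−3)) = √(1/40 + 1/21) = √(0.0250000 + 0.0476190) = √0.0726190 = 0.269479
z = (z1 − z2)/SE = (1.245440 − 0.753109) / 0.269479 = 0.492331 / 0.269479 = 1.827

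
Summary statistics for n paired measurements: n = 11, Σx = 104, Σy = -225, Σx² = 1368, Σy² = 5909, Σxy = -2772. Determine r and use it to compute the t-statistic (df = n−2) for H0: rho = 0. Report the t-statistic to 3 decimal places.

Numerator: nΣxy − (Σx)(Σy) = 11·(-2772) − (104)(-225) = -7092
Denominator: √[(nΣx²−(Σx)²)(nΣy²−(Σy)²)]
  nΣx²−(Σx)² = 11·1368 − 10816 = 4232;  nΣy²−(Σy)² = 11·5909 − 50625 = 14374
  √(4232·14374) = √60830768 = 7799.4082
r = -7092 / 7799.4082 = -0.9093
t = r·√(n−2)/√(1−r²) = -0.9093·√9 / √(1−0.826826) = -2.727900 / 0.416142 = -6.555

-6.555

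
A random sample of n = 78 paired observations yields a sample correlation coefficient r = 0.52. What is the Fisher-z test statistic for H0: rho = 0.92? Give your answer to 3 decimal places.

Fisher z: atanh(0.52) = 0.576340, atanh(0.92) = 1.589027
z = (z_r − z_0)·√(n−3) = (0.576340 − 1.589027)·√75 = -1.012687 · 8.660254 = -8.770

-8.770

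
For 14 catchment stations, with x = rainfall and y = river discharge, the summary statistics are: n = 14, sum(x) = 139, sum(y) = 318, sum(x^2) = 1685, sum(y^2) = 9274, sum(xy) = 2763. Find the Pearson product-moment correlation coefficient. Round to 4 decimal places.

S_xy = nΣxy − ΣxΣy = 14·2763 − 139·318 = 38682 − 44202 = -5520
S_xx = nΣx² − (Σx)² = 14·1685 − 139² = 23590 − 19321 = 4269
S_yy = nΣy² − (Σy)² = 14·9274 − 318² = 129836 − 101124 = 28712
r = S_xy / √(S_xx·S_yy) = -5520 / √(4269·28712) = -5520 / √122571528 = -5520 / 11071.2026 = -0.4986

-0.4986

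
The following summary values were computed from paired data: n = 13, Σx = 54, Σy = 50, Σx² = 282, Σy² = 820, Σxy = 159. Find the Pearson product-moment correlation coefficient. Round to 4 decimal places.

S_xy = nΣxy − ΣxΣy = 13·159 − 54·50 = 2067 − 2700 = -633
S_xx = nΣx² − (Σx)² = 13·282 − 54² = 3666 − 2916 = 750
S_yy = nΣy² − (Σy)² = 13·820 − 50² = 10660 − 2500 = 8160
r = S_xy / √(S_xx·S_yy) = -633 / √(750·8160) = -633 / √6120000 = -633 / 2473.8634 = -0.2559

-0.2559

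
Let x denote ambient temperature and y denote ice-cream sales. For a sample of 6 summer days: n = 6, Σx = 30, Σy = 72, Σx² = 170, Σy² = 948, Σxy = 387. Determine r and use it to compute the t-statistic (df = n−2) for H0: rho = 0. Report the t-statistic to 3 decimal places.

Numerator: nΣxy − (Σx)(Σy) = 6·387 − (30)(72) = 162
Denominator: √[(nΣx²−(Σx)²)(nΣy²−(Σy)²)]
  nΣx²−(Σx)² = 6·170 − 900 = 120;  nΣy²−(Σy)² = 6·948 − 5184 = 504
  √(120·504) = √60480 = 245.9268
r = 162 / 245.9268 = 0.6587
t = r·√(n−2)/√(1−r²) = 0.6587·√4 / √(1−0.433886) = 1.317400 / 0.752405 = 1.751

1.751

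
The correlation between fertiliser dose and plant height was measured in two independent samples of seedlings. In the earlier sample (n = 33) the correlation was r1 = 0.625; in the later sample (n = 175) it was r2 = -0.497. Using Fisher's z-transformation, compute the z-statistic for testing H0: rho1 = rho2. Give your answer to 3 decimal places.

z1 = atanh(0.625) = 0.733169,  z2 = atanh(-0.497) = -0.545314
SE = √(1/(n1−3) + 1/(n2−3)) = √(1/30 + 1/172) = √(0.0333333 + 0.0058140) = √0.0391473 = 0.197857
z = (z1 − z2)/SE = (0.733169 − (-0.545314)) / 0.197857 = 1.278483 / 0.197857 = 6.462

6.462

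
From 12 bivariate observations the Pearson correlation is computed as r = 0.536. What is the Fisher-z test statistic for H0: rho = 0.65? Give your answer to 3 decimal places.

-0.530

Fisher z: atanh(0.536) = 0.598526, atanh(0.65) = 0.775299
z = (z_r − z_0)·√(n−3) = (0.598526 − 0.775299)·√9 = -0.176773 · 3.000000 = -0.530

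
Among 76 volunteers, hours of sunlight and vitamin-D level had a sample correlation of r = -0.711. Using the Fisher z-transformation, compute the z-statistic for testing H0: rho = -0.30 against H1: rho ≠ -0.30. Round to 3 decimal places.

z_r = atanh(-0.711) = -0.889203,  z_0 = atanh(-0.30) = -0.309520
SE = 1/√(n−3) = 1/√73 = 0.117041
z = (z_r − z_0)/SE = (-0.889203 − (-0.309520)) / 0.117041 = -0.579683 / 0.117041 = -4.953

-4.953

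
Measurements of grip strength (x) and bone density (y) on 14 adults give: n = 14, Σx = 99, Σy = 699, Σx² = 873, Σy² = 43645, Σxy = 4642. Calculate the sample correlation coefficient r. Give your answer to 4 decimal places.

-0.2447

Numerator: nΣxy − (Σx)(Σy) = 14·4642 − (99)(699) = -4213
Denominator: √[(nΣx²−(Σx)²)(nΣy²−(Σy)²)]
  nΣx²−(Σx)² = 14·873 − 9801 = 2421;  nΣy²−(Σy)² = 14·43645 − 488601 = 122429
  √(2421·122429) = √296400609 = 17216.2891
r = -4213 / 17216.2891 = -0.2447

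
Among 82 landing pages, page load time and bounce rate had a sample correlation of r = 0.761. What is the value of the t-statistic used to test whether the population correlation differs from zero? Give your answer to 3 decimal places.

10.492

1 − r² = 1 − 0.579121 = 0.420879;  √(1−r²) = 0.648752
√(n−2) = √80 = 8.944272
t = r·√(n−2)/√(1−r²) = 0.761 · 8.944272 / 0.648752 = 10.492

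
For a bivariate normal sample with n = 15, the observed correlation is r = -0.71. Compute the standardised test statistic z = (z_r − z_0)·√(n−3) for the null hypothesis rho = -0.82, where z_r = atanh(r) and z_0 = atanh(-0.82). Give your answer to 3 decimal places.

Fisher z: atanh(-0.71) = -0.887184, atanh(-0.82) = -1.156817
z = (z_r − z_0)·√(n−3) = (-0.887184 − (-1.156817))·√12 = 0.269633 · 3.464102 = 0.934

0.934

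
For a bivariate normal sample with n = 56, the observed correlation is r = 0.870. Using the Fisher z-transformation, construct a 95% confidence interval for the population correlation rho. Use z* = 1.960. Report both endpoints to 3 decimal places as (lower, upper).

(0.787, 0.922)

z_r = atanh(0.870) = 1.333080;  SE = 1/√(n−3) = 1/√53 = 0.137361
z-limits: 1.333080 ± 1.960·0.137361 = 1.333080 ± 0.269228 = [1.063852, 1.602308]
ρ-limits: (tanh 1.063852, tanh 1.602308) = (0.787, 0.922)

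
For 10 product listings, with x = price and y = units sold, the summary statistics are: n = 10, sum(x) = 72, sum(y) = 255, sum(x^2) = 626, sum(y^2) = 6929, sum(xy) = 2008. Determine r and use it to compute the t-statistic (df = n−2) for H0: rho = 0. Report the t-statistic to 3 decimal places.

3.810

S_xy = nΣxy − ΣxΣy = 10·2008 − 72·255 = 20080 − 18360 = 1720
S_xx = nΣx² − (Σx)² = 10·626 − 72² = 6260 − 5184 = 1076
S_yy = nΣy² − (Σy)² = 10·6929 − 255² = 69290 − 65025 = 4265
r = S_xy / √(S_xx·S_yy) = 1720 / √(1076·4265) = 1720 / √4589140 = 1720 / 2142.2278 = 0.8029
t = r·√(n−2)/√(1−r²) = 0.8029·√8 / √(1−0.644648) = 2.270944 / 0.596114 = 3.810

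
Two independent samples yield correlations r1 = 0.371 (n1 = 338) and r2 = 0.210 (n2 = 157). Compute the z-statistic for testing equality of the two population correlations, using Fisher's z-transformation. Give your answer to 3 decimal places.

z1 = atanh(0.371) = 0.389582,  z2 = atanh(0.210) = 0.213171
SE = √(1/(n1−3) + 1/(n2−3)) = √(1/335 + 1/154) = √(0.0029851 + 0.0064935) = √0.0094786 = 0.097358
z = (z1 − z2)/SE = (0.389582 − 0.213171) / 0.097358 = 0.176411 / 0.097358 = 1.812

1.812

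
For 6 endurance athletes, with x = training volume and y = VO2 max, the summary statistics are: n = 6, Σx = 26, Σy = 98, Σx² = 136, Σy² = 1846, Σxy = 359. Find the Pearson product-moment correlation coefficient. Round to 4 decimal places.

S_xy = nΣxy − ΣxΣy = 6·359 − 26·98 = 2154 − 2548 = -394
S_xx = nΣx² − (Σx)² = 6·136 − 26² = 816 − 676 = 140
S_yy = nΣy² − (Σy)² = 6·1846 − 98² = 11076 − 9604 = 1472
r = S_xy / √(S_xx·S_yy) = -394 / √(140·1472) = -394 / √206080 = -394 / 453.9604 = -0.8679

-0.8679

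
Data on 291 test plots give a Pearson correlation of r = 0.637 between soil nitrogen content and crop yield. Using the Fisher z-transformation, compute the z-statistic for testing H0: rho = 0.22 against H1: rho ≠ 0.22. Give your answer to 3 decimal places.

Fisher z: atanh(0.637) = 0.753109, atanh(0.22) = 0.223656
z = (z_r − z_0)·√(n−3) = (0.753109 − 0.223656)·√288 = 0.529453 · 16.970563 = 8.985

8.985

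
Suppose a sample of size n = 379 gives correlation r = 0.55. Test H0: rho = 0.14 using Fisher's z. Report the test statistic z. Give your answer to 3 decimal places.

z_r = atanh(0.55) = 0.618381,  z_0 = atanh(0.14) = 0.140926
SE = 1/√(n−3) = 1/√376 = 0.051571
z = (z_r − z_0)/SE = (0.618381 − 0.140926) / 0.051571 = 0.477455 / 0.051571 = 9.258

9.258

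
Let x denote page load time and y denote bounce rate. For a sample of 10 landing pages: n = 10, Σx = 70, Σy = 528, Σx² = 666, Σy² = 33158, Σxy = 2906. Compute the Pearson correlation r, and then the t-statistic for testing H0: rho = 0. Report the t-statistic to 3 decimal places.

-4.045

S_xy = nΣxy − ΣxΣy = 10·2906 − 70·528 = 29060 − 36960 = -7900
S_xx = nΣx² − (Σx)² = 10·666 − 70² = 6660 − 4900 = 1760
S_yy = nΣy² − (Σy)² = 10·33158 − 528² = 331580 − 278784 = 52796
r = S_xy / √(S_xx·S_yy) = -7900 / √(1760·52796) = -7900 / √92920960 = -7900 / 9639.5519 = -0.8195
t = r·√(n−2)/√(1−r²) = -0.8195·√8 / √(1−0.671580) = -2.317896 / 0.573079 = -4.045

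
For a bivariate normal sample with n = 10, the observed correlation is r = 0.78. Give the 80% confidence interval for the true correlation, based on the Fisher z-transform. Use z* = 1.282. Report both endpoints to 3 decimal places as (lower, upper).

(0.509, 0.910)

z_r = atanh(0.78) = 1.045371;  SE = 1/√(n−3) = 1/√7 = 0.377964
z-limits: 1.045371 ± 1.282·0.377964 = 1.045371 ± 0.484550 = [0.560821, 1.529921]
ρ-limits: (tanh 0.560821, tanh 1.529921) = (0.509, 0.910)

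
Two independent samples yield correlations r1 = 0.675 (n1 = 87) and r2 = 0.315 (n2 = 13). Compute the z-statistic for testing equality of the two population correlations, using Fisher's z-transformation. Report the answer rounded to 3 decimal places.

z1 = atanh(0.675) = 0.819872,  z2 = atanh(0.315) = 0.326087
SE = √(1/(n1−3) + 1/(n2−3)) = √(1/84 + 1/10) = √(0.0119048 + 0.1000000) = √0.1119048 = 0.334522
z = (z1 − z2)/SE = (0.819872 − 0.326087) / 0.334522 = 0.493785 / 0.334522 = 1.476

1.476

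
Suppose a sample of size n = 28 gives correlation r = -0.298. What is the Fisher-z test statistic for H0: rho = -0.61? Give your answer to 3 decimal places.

2.008

z_r = atanh(-0.298) = -0.307323,  z_0 = atanh(-0.61) = -0.708921
SE = 1/√(n−3) = 1/√25 = 0.200000
z = (z_r − z_0)/SE = (-0.307323 − (-0.708921)) / 0.200000 = 0.401598 / 0.200000 = 2.008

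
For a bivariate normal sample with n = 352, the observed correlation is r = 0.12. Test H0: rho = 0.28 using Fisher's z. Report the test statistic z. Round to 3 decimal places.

-3.122

z_r = atanh(0.12) = 0.120581,  z_0 = atanh(0.28) = 0.287682
SE = 1/√(n−3) = 1/√349 = 0.053529
z = (z_r − z_0)/SE = (0.120581 − 0.287682) / 0.053529 = -0.167101 / 0.053529 = -3.122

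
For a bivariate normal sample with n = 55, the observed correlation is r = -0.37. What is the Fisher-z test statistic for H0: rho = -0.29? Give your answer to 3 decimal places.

z_r = atanh(-0.37) = -0.388423,  z_0 = atanh(-0.29) = -0.298566
SE = 1/√(n−3) = 1/√52 = 0.138675
z = (z_r − z_0)/SE = (-0.388423 − (-0.298566)) / 0.138675 = -0.089857 / 0.138675 = -0.648

-0.648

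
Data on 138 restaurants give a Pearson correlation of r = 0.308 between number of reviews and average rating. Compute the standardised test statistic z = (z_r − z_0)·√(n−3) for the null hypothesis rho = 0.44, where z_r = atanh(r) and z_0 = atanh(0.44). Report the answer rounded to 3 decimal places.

-1.788

z_r = atanh(0.308) = 0.318334,  z_0 = atanh(0.44) = 0.472231
SE = 1/√(n−3) = 1/√135 = 0.086066
z = (z_r − z_0)/SE = (0.318334 − 0.472231) / 0.086066 = -0.153897 / 0.086066 = -1.788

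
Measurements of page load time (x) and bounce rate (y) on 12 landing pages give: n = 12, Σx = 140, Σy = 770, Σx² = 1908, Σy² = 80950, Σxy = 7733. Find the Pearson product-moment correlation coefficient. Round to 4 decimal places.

-0.4248

Numerator: nΣxy − (Σx)(Σy) = 12·7733 − (140)(770) = -15004
Denominator: √[(nΣx²−(Σx)²)(nΣy²−(Σy)²)]
  nΣx²−(Σx)² = 12·1908 − 19600 = 3296;  nΣy²−(Σy)² = 12·80950 − 592900 = 378500
  √(3296·378500) = √1247536000 = 35320.4756
r = -15004 / 35320.4756 = -0.4248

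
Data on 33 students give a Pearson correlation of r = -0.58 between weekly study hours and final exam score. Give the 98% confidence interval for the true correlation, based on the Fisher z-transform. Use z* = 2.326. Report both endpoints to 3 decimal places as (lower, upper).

(-0.796, -0.233)

Fisher z: z_r = atanh(r) = ½·ln((1+(-0.58))/(1−(-0.58))) = -0.662463
SE(z) = 1/√(n−3) = 1/√30 = 0.182574
98% ⇒ z* = 2.326; margin = 2.326·0.182574 = 0.424667
CI on z-scale: (-1.087130, -0.237796)
Back-transform: tanh(-1.087130) = -0.795828, tanh(-0.237796) = -0.233413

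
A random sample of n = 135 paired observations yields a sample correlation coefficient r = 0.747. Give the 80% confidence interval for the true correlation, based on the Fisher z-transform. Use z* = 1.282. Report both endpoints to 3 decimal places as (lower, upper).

(0.693, 0.792)

z_r = atanh(0.747) = 0.966133;  SE = 1/√(n−3) = 1/√132 = 0.087039
z-limits: 0.966133 ± 1.282·0.087039 = 0.966133 ± 0.111584 = [0.854549, 1.077717]
ρ-limits: (tanh 0.854549, tanh 1.077717) = (0.693, 0.792)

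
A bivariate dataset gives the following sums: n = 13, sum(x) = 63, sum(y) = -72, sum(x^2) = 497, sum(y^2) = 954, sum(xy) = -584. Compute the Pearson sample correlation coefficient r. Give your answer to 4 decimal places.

S_xy = nΣxy − ΣxΣy = 13·(-584) − 63·(-72) = -7592 − (-4536) = -3056
S_xx = nΣx² − (Σx)² = 13·497 − 63² = 6461 − 3969 = 2492
S_yy = nΣy² − (Σy)² = 13·954 − (-72)² = 12402 − 5184 = 7218
r = S_xy / √(S_xx·S_yy) = -3056 / √(2492·7218) = -3056 / √17987256 = -3056 / 4241.1385 = -0.7206

-0.7206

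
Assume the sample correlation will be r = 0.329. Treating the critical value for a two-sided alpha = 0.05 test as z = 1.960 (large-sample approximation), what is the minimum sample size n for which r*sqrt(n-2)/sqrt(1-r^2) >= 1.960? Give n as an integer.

r√(n−2)/√(1−r²) ≥ 1.960  ⇔  n−2 ≥ (1.960)²·(1−r²)/r²
(1−r²)/r² = (1−0.108241)/0.108241 = 8.2386
n ≥ 2 + 3.8416·8.2386 = 2 + 31.6494 = 33.6494
⌈33.6494⌉ = 34

34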